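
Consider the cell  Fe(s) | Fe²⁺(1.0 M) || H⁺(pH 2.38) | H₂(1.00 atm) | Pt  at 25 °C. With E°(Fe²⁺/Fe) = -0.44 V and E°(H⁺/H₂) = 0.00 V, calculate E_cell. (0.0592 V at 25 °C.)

0.30 V

The hydrogen couple is the cathode, so E°_cell = 0.44 V; n = 2.
[H⁺] = 10^(−2.38) = 0.0042 M, and Q = [Fe²⁺]·P(H₂) / [H⁺]^2 = 5.75 × 10^4.
E = E° − (0.0592/2) log Q = 0.44 − (0.0592/2)(4.760) = 0.299 V.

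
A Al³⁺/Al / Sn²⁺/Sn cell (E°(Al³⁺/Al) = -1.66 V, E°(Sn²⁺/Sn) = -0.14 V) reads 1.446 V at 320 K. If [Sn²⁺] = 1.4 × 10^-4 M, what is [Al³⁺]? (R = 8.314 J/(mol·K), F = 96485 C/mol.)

0.0052 M

From the Nernst equation, ln Q = nF(E° − E)/RT = 6×96485×(1.52 − 1.446)/(8.314×320) = 16.102, so Q = 9.84 × 10^6.
With Q = [Al³⁺]^2/[Sn²⁺]^3 and the known concentrations, [Al³⁺]^2 in the numerator gives [Al³⁺] = 0.0052 M.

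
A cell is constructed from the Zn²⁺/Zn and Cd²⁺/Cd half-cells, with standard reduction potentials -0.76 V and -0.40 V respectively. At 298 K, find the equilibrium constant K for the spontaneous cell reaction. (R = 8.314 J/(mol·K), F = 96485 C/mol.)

1.5 × 10^12

E°_cell = -0.40 − (-0.76) = 0.36 V, with n = 2 electrons transferred.
At equilibrium E = 0, so the Nernst equation gives ln K = nFE°/RT = (2)(96485)(0.36)/((8.314)(298)) = 28.04.
K = e^28.04 = 1.5 × 10^12.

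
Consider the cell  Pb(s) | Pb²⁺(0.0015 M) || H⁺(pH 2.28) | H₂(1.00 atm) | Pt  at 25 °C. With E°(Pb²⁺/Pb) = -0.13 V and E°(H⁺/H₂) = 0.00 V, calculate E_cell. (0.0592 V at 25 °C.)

0.079 V

The hydrogen couple is the cathode, so E°_cell = 0.13 V; n = 2.
[H⁺] = 10^(−2.28) = 0.0052 M, and Q = [Pb²⁺]·P(H₂) / [H⁺]^2 = 54.5.
E = E° − (0.0592/2) log Q = 0.13 − (0.0592/2)(1.736) = 0.079 V.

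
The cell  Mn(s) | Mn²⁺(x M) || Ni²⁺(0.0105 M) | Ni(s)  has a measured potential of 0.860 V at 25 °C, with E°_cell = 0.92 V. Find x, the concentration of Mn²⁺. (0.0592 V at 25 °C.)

From the Nernst equation, log Q = n(E° − E)/0.0592 = 2(0.92 − 0.860)/0.0592 = 2.027, so Q = 106.
With Q = [Mn²⁺]/[Ni²⁺] and the known concentrations, [Mn²⁺] in the numerator gives [Mn²⁺] = 1.1 M.

1.1 M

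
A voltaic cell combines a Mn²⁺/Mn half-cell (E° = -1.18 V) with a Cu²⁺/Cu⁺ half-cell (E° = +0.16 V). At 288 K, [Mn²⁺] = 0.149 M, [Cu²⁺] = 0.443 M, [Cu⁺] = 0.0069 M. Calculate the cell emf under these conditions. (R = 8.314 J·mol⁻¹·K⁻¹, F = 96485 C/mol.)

1.47 V

The Cu²⁺/Cu⁺ couple has the higher reduction potential and acts as the cathode, so E°_cell = +0.16 − (-1.18) = 1.34 V.
Balancing electrons gives n = 2; the reaction quotient is Q = [Mn²⁺]·[Cu⁺]^2/[Cu²⁺]^2 = 3.61 × 10^-5.
E = E° − (RT/nF) ln Q = 1.34 − (8.314×288)/(2×96485) × (-10.228) = 1.340 + 0.127 = 1.467 V.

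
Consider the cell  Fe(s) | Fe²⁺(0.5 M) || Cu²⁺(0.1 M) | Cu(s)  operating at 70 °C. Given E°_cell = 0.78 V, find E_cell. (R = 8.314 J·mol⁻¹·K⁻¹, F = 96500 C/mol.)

0.756 V

Balancing electrons gives n = 2; the reaction quotient is Q = [Fe²⁺]/[Cu²⁺] = 5.00.
E = E° − (RT/nF) ln Q = 0.78 − (8.314×343)/(2×96500) × (1.609) = 0.780 − 0.024 = 0.756 V.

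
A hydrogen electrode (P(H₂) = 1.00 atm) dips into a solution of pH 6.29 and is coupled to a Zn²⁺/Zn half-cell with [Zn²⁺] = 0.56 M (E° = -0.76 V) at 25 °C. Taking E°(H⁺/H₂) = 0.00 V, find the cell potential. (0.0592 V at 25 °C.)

0.40 V

The hydrogen couple is the cathode, so E°_cell = 0.76 V; n = 2.
[H⁺] = 10^(−6.29) = 5.1 × 10^-7 M, and Q = [Zn²⁺]·P(H₂) / [H⁺]^2 = 2.13 × 10^12.
E = E° − (0.0592/2) log Q = 0.76 − (0.0592/2)(12.328) = 0.395 V.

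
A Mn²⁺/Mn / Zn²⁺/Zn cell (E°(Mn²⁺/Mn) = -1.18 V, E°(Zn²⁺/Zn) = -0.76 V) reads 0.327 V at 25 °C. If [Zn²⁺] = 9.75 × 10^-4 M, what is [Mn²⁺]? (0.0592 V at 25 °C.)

From the Nernst equation, log Q = n(E° − E)/0.0592 = 2(0.42 − 0.327)/0.0592 = 3.142, so Q = 1390.
With Q = [Mn²⁺]/[Zn²⁺] and the known concentrations, [Mn²⁺] in the numerator gives [Mn²⁺] = 1.4 M.

1.4 M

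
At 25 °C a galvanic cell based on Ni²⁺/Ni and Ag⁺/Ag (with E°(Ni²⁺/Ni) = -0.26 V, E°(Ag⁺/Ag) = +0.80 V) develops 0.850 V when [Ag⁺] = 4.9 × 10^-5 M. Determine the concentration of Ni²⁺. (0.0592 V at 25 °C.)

0.03 M

From the Nernst equation, log Q = n(E° − E)/0.0592 = 2(1.06 − 0.850)/0.0592 = 7.095, so Q = 1.24 × 10^7.
With Q = [Ni²⁺]/[Ag⁺]^2 and the known concentrations, [Ni²⁺] in the numerator gives [Ni²⁺] = 0.03 M.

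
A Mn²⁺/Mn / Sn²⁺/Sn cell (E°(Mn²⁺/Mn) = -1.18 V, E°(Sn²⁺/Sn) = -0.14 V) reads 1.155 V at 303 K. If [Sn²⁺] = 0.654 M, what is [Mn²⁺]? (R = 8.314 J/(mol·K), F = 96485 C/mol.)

9.8 × 10^-5 M

From the Nernst equation, ln Q = nF(E° − E)/RT = 2×96485×(1.04 − 1.155)/(8.314×303) = -8.809, so Q = 1.49 × 10^-4.
With Q = [Mn²⁺]/[Sn²⁺] and the known concentrations, [Mn²⁺] in the numerator gives [Mn²⁺] = 9.8 × 10^-5 M.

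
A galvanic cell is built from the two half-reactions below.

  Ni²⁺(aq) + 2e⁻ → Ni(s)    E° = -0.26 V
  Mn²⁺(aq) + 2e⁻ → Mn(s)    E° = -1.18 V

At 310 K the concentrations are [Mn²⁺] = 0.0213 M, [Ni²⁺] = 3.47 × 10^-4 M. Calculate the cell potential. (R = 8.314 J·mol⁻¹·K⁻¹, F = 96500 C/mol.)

0.865 V

The Ni²⁺/Ni couple has the higher reduction potential and acts as the cathode, so E°_cell = -0.26 − (-1.18) = 0.92 V.
Balancing electrons gives n = 2; the reaction quotient is Q = [Mn²⁺]/[Ni²⁺] = 61.4.
E = E° − (RT/nF) ln Q = 0.92 − (8.314×310)/(2×96500) × (4.117) = 0.920 − 0.055 = 0.865 V.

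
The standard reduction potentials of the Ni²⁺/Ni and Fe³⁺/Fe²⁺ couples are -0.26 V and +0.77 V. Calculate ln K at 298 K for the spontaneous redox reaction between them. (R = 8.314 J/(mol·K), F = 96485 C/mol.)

ln K = 80.2

E°_cell = +0.77 − (-0.26) = 1.03 V, with n = 2 electrons transferred.
At equilibrium E = 0, so the Nernst equation gives ln K = nFE°/RT = (2)(96485)(1.03)/((8.314)(298)) = 80.22.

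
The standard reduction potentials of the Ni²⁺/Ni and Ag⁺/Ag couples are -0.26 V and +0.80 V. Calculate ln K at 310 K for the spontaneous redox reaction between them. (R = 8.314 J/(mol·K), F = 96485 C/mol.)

E°_cell = +0.80 − (-0.26) = 1.06 V, with n = 2 electrons transferred.
At equilibrium E = 0, so the Nernst equation gives ln K = nFE°/RT = (2)(96485)(1.06)/((8.314)(310)) = 79.36.

ln K = 79.4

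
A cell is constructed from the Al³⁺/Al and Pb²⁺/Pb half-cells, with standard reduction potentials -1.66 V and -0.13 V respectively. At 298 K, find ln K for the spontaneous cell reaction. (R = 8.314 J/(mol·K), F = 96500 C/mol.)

ln K = 357.6

E°_cell = -0.13 − (-1.66) = 1.53 V, with n = 6 electrons transferred.
At equilibrium E = 0, so the Nernst equation gives ln K = nFE°/RT = (6)(96500)(1.53)/((8.314)(298)) = 357.56.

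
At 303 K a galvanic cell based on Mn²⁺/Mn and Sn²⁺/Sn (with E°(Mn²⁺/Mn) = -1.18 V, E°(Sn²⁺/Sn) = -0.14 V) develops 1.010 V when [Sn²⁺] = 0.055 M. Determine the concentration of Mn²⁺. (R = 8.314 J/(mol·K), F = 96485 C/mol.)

0.55 M

From the Nernst equation, ln Q = nF(E° − E)/RT = 2×96485×(1.04 − 1.010)/(8.314×303) = 2.298, so Q = 9.95.
With Q = [Mn²⁺]/[Sn²⁺] and the known concentrations, [Mn²⁺] in the numerator gives [Mn²⁺] = 0.55 M.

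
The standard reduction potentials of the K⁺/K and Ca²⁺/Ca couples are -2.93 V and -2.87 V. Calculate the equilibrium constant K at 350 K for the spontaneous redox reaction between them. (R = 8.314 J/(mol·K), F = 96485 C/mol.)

53

E°_cell = -2.87 − (-2.93) = 0.06 V, with n = 2 electrons transferred.
At equilibrium E = 0, so the Nernst equation gives ln K = nFE°/RT = (2)(96485)(0.06)/((8.314)(350)) = 3.98.
K = e^3.98 = 53.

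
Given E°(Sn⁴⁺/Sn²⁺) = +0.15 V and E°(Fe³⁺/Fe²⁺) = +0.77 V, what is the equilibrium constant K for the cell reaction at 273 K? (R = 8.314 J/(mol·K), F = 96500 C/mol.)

E°_cell = +0.77 − (+0.15) = 0.62 V, with n = 2 electrons transferred.
At equilibrium E = 0, so the Nernst equation gives ln K = nFE°/RT = (2)(96500)(0.62)/((8.314)(273)) = 52.72.
K = e^52.72 = 7.9 × 10^22.

7.9 × 10^22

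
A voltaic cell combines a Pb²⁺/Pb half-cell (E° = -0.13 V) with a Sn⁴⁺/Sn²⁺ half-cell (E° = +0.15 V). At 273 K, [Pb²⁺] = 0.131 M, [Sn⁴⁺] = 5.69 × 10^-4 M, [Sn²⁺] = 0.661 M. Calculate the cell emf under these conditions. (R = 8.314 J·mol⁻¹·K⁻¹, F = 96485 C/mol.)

0.221 V

The Sn⁴⁺/Sn²⁺ couple has the higher reduction potential and acts as the cathode, so E°_cell = +0.15 − (-0.13) = 0.28 V.
Balancing electrons gives n = 2; the reaction quotient is Q = [Pb²⁺]·[Sn²⁺]/[Sn⁴⁺] = 152.
E = E° − (RT/nF) ln Q = 0.28 − (8.314×273)/(2×96485) × (5.025) = 0.280 − 0.059 = 0.221 V.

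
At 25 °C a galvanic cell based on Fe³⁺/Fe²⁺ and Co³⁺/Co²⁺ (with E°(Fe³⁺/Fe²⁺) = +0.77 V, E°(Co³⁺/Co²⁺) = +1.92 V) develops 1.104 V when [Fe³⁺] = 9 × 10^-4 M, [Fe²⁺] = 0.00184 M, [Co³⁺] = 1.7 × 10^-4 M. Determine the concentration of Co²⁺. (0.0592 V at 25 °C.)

0.0021 M

From the Nernst equation, log Q = n(E° − E)/0.0592 = 1(1.15 − 1.104)/0.0592 = 0.777, so Q = 5.98.
With Q = [Fe³⁺]·[Co²⁺]/([Fe²⁺]·[Co³⁺]) and the known concentrations, [Co²⁺] in the numerator gives [Co²⁺] = 0.0021 M.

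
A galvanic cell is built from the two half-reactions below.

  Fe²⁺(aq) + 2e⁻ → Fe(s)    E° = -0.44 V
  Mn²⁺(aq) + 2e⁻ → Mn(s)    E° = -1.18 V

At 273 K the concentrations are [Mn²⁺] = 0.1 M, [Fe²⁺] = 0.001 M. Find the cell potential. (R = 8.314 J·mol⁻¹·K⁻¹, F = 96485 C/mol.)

The Fe²⁺/Fe couple has the higher reduction potential and acts as the cathode, so E°_cell = -0.44 − (-1.18) = 0.74 V.
Balancing electrons gives n = 2; the reaction quotient is Q = [Mn²⁺]/[Fe²⁺] = 100.
E = E° − (RT/nF) ln Q = 0.74 − (8.314×273)/(2×96485) × (4.605) = 0.740 − 0.054 = 0.686 V.

0.686 V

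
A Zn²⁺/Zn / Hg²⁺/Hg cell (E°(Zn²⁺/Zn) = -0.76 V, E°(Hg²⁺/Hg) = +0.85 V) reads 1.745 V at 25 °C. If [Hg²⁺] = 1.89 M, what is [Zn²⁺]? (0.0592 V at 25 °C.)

5.2 × 10^-5 M

From the Nernst equation, log Q = n(E° − E)/0.0592 = 2(1.61 − 1.745)/0.0592 = -4.561, so Q = 2.75 × 10^-5.
With Q = [Zn²⁺]/[Hg²⁺] and the known concentrations, [Zn²⁺] in the numerator gives [Zn²⁺] = 5.2 × 10^-5 M.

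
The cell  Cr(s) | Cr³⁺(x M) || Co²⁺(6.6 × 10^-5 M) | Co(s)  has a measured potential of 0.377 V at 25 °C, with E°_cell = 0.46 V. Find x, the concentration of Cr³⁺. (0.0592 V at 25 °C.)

From the Nernst equation, log Q = n(E° − E)/0.0592 = 6(0.46 − 0.377)/0.0592 = 8.412, so Q = 2.58 × 10^8.
With Q = [Cr³⁺]^2/[Co²⁺]^3 and the known concentrations, [Cr³⁺]^2 in the numerator gives [Cr³⁺] = 0.0086 M.

0.0086 M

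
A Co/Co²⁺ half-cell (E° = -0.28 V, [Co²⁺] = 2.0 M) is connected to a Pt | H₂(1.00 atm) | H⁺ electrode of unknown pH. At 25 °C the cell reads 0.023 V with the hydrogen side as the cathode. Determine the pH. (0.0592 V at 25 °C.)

pH = 4.19

E°_cell = 0.28 V and n = 2.
log Q = n(E° − E)/0.0592 = 2×(0.28 − 0.023)/0.0592 = 8.682.
With Q = [Co²⁺]·P(H₂) / [H⁺]^2, solving for [H⁺] gives log[H⁺] = -4.191, so pH = 4.19.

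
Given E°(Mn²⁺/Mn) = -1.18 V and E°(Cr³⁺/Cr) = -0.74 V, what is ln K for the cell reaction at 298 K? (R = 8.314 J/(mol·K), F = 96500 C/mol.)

ln K = 102.8

E°_cell = -0.74 − (-1.18) = 0.44 V, with n = 6 electrons transferred.
At equilibrium E = 0, so the Nernst equation gives ln K = nFE°/RT = (6)(96500)(0.44)/((8.314)(298)) = 102.83.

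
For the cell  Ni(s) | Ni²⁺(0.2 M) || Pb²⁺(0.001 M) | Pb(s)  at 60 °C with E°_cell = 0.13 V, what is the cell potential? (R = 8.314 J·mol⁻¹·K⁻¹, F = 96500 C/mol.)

Balancing electrons gives n = 2; the reaction quotient is Q = [Ni²⁺]/[Pb²⁺] = 200.
E = E° − (RT/nF) ln Q = 0.13 − (8.314×333)/(2×96500) × (5.298) = 0.130 − 0.076 = 0.054 V.

0.054 V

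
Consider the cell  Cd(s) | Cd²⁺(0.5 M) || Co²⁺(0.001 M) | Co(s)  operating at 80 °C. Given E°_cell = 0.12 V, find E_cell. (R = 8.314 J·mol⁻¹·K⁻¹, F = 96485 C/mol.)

Balancing electrons gives n = 2; the reaction quotient is Q = [Cd²⁺]/[Co²⁺] = 500.
E = E° − (RT/nF) ln Q = 0.12 − (8.314×353)/(2×96485) × (6.215) = 0.120 − 0.095 = 0.025 V.

0.025 V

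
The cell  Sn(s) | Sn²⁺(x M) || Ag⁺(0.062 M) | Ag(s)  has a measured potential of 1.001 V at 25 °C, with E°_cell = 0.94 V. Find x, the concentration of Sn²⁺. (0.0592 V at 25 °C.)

3.3 × 10^-5 M

From the Nernst equation, log Q = n(E° − E)/0.0592 = 2(0.94 − 1.001)/0.0592 = -2.061, so Q = 0.00869.
With Q = [Sn²⁺]/[Ag⁺]^2 and the known concentrations, [Sn²⁺] in the numerator gives [Sn²⁺] = 3.3 × 10^-5 M.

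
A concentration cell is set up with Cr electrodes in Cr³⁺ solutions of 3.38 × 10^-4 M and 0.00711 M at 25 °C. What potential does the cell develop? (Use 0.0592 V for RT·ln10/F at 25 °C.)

Both half-cells are Cr³⁺/Cr, so E°_cell = 0. The concentrated side is the cathode; the cell reaction moves Cr³⁺ from high to low concentration with n = 3.
Q = [Cr³⁺]_dilute/[Cr³⁺]_conc = 3.38 × 10^-4/0.00711 = 0.0475.
E = 0 − (0.0592/3) log Q = −(0.0592/3)(-1.323) = 0.0261 V.

0.026 V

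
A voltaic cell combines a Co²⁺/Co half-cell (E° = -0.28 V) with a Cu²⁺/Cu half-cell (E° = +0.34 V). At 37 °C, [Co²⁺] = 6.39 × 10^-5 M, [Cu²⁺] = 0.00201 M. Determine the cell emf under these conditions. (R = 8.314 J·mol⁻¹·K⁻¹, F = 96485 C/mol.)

0.666 V

The Cu²⁺/Cu couple has the higher reduction potential and acts as the cathode, so E°_cell = +0.34 − (-0.28) = 0.62 V.
Balancing electrons gives n = 2; the reaction quotient is Q = [Co²⁺]/[Cu²⁺] = 0.0318.
E = E° − (RT/nF) ln Q = 0.62 − (8.314×310)/(2×96485) × (-3.449) = 0.620 + 0.046 = 0.666 V.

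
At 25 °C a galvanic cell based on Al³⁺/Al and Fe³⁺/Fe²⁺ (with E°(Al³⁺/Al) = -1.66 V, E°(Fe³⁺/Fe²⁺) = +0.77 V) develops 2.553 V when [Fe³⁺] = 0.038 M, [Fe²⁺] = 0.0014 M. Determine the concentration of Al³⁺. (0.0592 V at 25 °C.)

From the Nernst equation, log Q = n(E° − E)/0.0592 = 3(2.43 − 2.553)/0.0592 = -6.233, so Q = 5.85 × 10^-7.
With Q = [Al³⁺]·[Fe²⁺]^3/[Fe³⁺]^3 and the known concentrations, [Al³⁺] in the numerator gives [Al³⁺] = 0.012 M.

0.012 M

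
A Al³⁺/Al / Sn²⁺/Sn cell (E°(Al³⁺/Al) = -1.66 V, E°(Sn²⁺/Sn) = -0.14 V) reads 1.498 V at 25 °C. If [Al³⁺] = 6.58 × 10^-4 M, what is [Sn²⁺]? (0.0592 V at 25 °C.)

From the Nernst equation, log Q = n(E° − E)/0.0592 = 6(1.52 − 1.498)/0.0592 = 2.230, so Q = 170.
With Q = [Al³⁺]^2/[Sn²⁺]^3 and the known concentrations, [Sn²⁺]^3 in the denominator gives [Sn²⁺] = 0.0014 M.

0.0014 M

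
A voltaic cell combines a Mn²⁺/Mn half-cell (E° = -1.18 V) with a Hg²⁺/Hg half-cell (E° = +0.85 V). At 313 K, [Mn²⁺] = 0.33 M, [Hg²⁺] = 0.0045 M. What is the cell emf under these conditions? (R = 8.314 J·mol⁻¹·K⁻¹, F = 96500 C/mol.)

1.97 V

The Hg²⁺/Hg couple has the higher reduction potential and acts as the cathode, so E°_cell = +0.85 − (-1.18) = 2.03 V.
Balancing electrons gives n = 2; the reaction quotient is Q = [Mn²⁺]/[Hg²⁺] = 73.3.
E = E° − (RT/nF) ln Q = 2.03 − (8.314×313)/(2×96500) × (4.295) = 2.030 − 0.058 = 1.972 V.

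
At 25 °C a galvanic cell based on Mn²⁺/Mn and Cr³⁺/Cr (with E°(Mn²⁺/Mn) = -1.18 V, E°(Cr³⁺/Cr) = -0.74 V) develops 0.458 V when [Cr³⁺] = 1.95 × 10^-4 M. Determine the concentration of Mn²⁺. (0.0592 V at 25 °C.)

8.3 × 10^-4 M

From the Nernst equation, log Q = n(E° − E)/0.0592 = 6(0.44 − 0.458)/0.0592 = -1.824, so Q = 0.0150.
With Q = [Mn²⁺]^3/[Cr³⁺]^2 and the known concentrations, [Mn²⁺]^3 in the numerator gives [Mn²⁺] = 8.3 × 10^-4 M.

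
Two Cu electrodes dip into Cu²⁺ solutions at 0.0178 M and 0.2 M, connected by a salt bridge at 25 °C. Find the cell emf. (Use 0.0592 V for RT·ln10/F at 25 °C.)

Both half-cells are Cu²⁺/Cu, so E°_cell = 0. The concentrated side is the cathode; the cell reaction moves Cu²⁺ from high to low concentration with n = 2.
Q = [Cu²⁺]_dilute/[Cu²⁺]_conc = 0.0178/0.2 = 0.0890.
E = 0 − (0.0592/2) log Q = −(0.0592/2)(-1.051) = 0.0311 V.

0.031 V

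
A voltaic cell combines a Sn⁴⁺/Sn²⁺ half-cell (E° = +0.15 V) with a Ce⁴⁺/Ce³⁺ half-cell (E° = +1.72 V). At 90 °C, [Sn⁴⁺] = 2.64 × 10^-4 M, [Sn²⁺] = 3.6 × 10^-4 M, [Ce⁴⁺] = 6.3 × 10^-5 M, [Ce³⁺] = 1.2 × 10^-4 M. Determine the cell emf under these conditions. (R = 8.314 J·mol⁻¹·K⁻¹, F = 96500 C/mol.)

1.55 V

The Ce⁴⁺/Ce³⁺ couple has the higher reduction potential and acts as the cathode, so E°_cell = +1.72 − (+0.15) = 1.57 V.
Balancing electrons gives n = 2; the reaction quotient is Q = [Sn⁴⁺]·[Ce³⁺]^2/([Sn²⁺]·[Ce⁴⁺]^2) = 2.66.
E = E° − (RT/nF) ln Q = 1.57 − (8.314×363)/(2×96500) × (0.979) = 1.570 − 0.015 = 1.555 V.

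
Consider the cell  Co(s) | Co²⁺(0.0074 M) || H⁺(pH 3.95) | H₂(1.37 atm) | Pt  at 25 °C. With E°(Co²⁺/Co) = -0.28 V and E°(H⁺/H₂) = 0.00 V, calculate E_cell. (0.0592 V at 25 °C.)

0.11 V

The hydrogen couple is the cathode, so E°_cell = 0.28 V; n = 2.
[H⁺] = 10^(−3.95) = 1.1 × 10^-4 M, and Q = [Co²⁺]·P(H₂) / [H⁺]^2 = 8.05 × 10^5.
E = E° − (0.0592/2) log Q = 0.28 − (0.0592/2)(5.906) = 0.105 V.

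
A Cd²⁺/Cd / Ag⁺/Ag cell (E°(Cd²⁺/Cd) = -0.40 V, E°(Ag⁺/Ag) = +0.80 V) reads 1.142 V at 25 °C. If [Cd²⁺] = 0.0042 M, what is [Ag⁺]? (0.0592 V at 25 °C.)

From the Nernst equation, log Q = n(E° − E)/0.0592 = 2(1.20 − 1.142)/0.0592 = 1.959, so Q = 91.1.
With Q = [Cd²⁺]/[Ag⁺]^2 and the known concentrations, [Ag⁺]^2 in the denominator gives [Ag⁺] = 0.0068 M.

0.0068 M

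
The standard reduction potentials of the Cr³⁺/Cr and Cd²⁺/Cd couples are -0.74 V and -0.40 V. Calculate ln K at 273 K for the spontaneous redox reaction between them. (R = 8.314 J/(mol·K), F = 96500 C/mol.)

ln K = 86.7

E°_cell = -0.40 − (-0.74) = 0.34 V, with n = 6 electrons transferred.
At equilibrium E = 0, so the Nernst equation gives ln K = nFE°/RT = (6)(96500)(0.34)/((8.314)(273)) = 86.73.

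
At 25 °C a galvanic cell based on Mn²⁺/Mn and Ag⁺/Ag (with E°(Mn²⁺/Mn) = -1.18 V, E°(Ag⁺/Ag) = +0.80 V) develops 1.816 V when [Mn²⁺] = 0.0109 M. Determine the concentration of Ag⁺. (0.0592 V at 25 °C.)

1.8 × 10^-4 M

From the Nernst equation, log Q = n(E° − E)/0.0592 = 2(1.98 − 1.816)/0.0592 = 5.541, so Q = 3.47 × 10^5.
With Q = [Mn²⁺]/[Ag⁺]^2 and the known concentrations, [Ag⁺]^2 in the denominator gives [Ag⁺] = 1.8 × 10^-4 M.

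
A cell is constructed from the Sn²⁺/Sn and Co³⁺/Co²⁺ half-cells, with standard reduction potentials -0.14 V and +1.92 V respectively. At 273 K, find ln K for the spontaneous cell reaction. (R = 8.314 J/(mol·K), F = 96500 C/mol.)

E°_cell = +1.92 − (-0.14) = 2.06 V, with n = 2 electrons transferred.
At equilibrium E = 0, so the Nernst equation gives ln K = nFE°/RT = (2)(96500)(2.06)/((8.314)(273)) = 175.17.

ln K = 175.2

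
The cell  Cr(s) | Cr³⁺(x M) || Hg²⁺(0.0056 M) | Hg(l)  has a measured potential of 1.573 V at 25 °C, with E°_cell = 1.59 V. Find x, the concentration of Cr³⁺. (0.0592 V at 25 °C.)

From the Nernst equation, log Q = n(E° − E)/0.0592 = 6(1.59 − 1.573)/0.0592 = 1.723, so Q = 52.8.
With Q = [Cr³⁺]^2/[Hg²⁺]^3 and the known concentrations, [Cr³⁺]^2 in the numerator gives [Cr³⁺] = 0.003 M.

0.003 M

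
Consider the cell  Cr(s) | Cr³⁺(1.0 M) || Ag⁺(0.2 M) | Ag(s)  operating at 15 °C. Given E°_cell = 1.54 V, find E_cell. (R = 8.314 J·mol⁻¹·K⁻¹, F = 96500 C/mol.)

1.50 V

Balancing electrons gives n = 3; the reaction quotient is Q = [Cr³⁺]/[Ag⁺]^3 = 125.
E = E° − (RT/nF) ln Q = 1.54 − (8.314×288)/(3×96500) × (4.828) = 1.540 − 0.040 = 1.500 V.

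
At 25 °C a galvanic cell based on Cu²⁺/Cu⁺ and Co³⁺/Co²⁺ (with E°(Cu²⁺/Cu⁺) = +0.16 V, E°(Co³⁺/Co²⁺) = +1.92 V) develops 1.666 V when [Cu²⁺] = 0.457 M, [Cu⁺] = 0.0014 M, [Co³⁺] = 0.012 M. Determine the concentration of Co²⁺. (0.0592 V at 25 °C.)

From the Nernst equation, log Q = n(E° − E)/0.0592 = 1(1.76 − 1.666)/0.0592 = 1.588, so Q = 38.7.
With Q = [Cu²⁺]·[Co²⁺]/([Cu⁺]·[Co³⁺]) and the known concentrations, [Co²⁺] in the numerator gives [Co²⁺] = 0.0014 M.

0.0014 M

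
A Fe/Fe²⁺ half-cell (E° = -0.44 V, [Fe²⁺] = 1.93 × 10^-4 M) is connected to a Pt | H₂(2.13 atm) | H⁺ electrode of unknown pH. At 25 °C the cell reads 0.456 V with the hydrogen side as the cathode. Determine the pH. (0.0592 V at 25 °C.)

pH = 1.42

E°_cell = 0.44 V and n = 2.
log Q = n(E° − E)/0.0592 = 2×(0.44 − 0.456)/0.0592 = -0.541.
With Q = [Fe²⁺]·P(H₂) / [H⁺]^2, solving for [H⁺] gives log[H⁺] = -1.423, so pH = 1.42.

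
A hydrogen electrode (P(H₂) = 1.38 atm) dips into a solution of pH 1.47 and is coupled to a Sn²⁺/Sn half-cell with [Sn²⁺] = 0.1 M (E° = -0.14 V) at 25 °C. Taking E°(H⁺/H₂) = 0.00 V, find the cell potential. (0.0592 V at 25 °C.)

0.078 V

The hydrogen couple is the cathode, so E°_cell = 0.14 V; n = 2.
[H⁺] = 10^(−1.47) = 0.034 M, and Q = [Sn²⁺]·P(H₂) / [H⁺]^2 = 120.
E = E° − (0.0592/2) log Q = 0.14 − (0.0592/2)(2.080) = 0.078 V.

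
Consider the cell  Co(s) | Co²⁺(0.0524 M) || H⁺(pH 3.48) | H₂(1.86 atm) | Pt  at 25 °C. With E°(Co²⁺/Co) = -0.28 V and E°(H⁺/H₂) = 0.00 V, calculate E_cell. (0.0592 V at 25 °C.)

The hydrogen couple is the cathode, so E°_cell = 0.28 V; n = 2.
[H⁺] = 10^(−3.48) = 3.3 × 10^-4 M, and Q = [Co²⁺]·P(H₂) / [H⁺]^2 = 8.89 × 10^5.
E = E° − (0.0592/2) log Q = 0.28 − (0.0592/2)(5.949) = 0.104 V.

0.10 V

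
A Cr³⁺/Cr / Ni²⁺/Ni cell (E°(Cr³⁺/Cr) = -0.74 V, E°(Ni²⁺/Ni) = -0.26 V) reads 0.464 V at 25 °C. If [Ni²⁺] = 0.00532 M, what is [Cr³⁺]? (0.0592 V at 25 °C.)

From the Nernst equation, log Q = n(E° − E)/0.0592 = 6(0.48 − 0.464)/0.0592 = 1.622, so Q = 41.8.
With Q = [Cr³⁺]^2/[Ni²⁺]^3 and the known concentrations, [Cr³⁺]^2 in the numerator gives [Cr³⁺] = 0.0025 M.

0.0025 M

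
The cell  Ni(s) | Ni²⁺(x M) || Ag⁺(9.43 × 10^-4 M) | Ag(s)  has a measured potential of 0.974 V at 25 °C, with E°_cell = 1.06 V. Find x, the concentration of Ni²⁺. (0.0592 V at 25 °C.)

From the Nernst equation, log Q = n(E° − E)/0.0592 = 2(1.06 − 0.974)/0.0592 = 2.905, so Q = 804.
With Q = [Ni²⁺]/[Ag⁺]^2 and the known concentrations, [Ni²⁺] in the numerator gives [Ni²⁺] = 7.2 × 10^-4 M.

7.2 × 10^-4 M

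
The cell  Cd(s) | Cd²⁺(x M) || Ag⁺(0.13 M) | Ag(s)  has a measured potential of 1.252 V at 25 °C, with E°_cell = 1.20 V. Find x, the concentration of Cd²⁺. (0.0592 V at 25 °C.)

3 × 10^-4 M

From the Nernst equation, log Q = n(E° − E)/0.0592 = 2(1.20 − 1.252)/0.0592 = -1.757, so Q = 0.0175.
With Q = [Cd²⁺]/[Ag⁺]^2 and the known concentrations, [Cd²⁺] in the numerator gives [Cd²⁺] = 3 × 10^-4 M.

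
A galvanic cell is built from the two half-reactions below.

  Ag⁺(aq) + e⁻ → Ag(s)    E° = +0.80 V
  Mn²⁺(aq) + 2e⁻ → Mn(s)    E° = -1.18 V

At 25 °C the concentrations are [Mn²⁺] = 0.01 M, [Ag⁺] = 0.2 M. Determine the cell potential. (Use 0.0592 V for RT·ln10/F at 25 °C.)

2.00 V

The Ag⁺/Ag couple has the higher reduction potential and acts as the cathode, so E°_cell = +0.80 − (-1.18) = 1.98 V.
Balancing electrons gives n = 2; the reaction quotient is Q = [Mn²⁺]/[Ag⁺]^2 = 0.250.
At 25 °C, E = E° − (0.0592/n) log Q = 1.98 − (0.0592/2)(-0.602) = 1.980 + 0.018 = 1.998 V.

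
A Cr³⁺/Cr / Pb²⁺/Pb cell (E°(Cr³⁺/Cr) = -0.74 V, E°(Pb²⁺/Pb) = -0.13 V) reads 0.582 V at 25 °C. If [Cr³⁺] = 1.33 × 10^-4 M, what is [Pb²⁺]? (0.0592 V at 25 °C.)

3 × 10^-4 M

From the Nernst equation, log Q = n(E° − E)/0.0592 = 6(0.61 − 0.582)/0.0592 = 2.838, so Q = 688.
With Q = [Cr³⁺]^2/[Pb²⁺]^3 and the known concentrations, [Pb²⁺]^3 in the denominator gives [Pb²⁺] = 3 × 10^-4 M.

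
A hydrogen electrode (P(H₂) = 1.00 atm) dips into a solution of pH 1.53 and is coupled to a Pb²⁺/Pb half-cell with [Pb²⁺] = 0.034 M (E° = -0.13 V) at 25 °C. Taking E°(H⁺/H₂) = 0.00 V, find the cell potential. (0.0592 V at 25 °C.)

The hydrogen couple is the cathode, so E°_cell = 0.13 V; n = 2.
[H⁺] = 10^(−1.53) = 0.030 M, and Q = [Pb²⁺]·P(H₂) / [H⁺]^2 = 39.0.
E = E° − (0.0592/2) log Q = 0.13 − (0.0592/2)(1.591) = 0.083 V.

0.083 V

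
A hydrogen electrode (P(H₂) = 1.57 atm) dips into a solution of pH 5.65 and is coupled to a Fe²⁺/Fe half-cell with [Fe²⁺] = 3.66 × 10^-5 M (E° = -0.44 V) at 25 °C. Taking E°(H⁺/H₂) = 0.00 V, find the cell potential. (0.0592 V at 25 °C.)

0.23 V

The hydrogen couple is the cathode, so E°_cell = 0.44 V; n = 2.
[H⁺] = 10^(−5.65) = 2.2 × 10^-6 M, and Q = [Fe²⁺]·P(H₂) / [H⁺]^2 = 1.15 × 10^7.
E = E° − (0.0592/2) log Q = 0.44 − (0.0592/2)(7.059) = 0.231 V.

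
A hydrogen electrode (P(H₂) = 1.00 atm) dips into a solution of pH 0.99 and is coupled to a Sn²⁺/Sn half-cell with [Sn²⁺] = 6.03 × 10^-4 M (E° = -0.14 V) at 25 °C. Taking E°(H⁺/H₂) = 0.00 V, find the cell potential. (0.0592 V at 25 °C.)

The hydrogen couple is the cathode, so E°_cell = 0.14 V; n = 2.
[H⁺] = 10^(−0.99) = 0.10 M, and Q = [Sn²⁺]·P(H₂) / [H⁺]^2 = 0.0576.
E = E° − (0.0592/2) log Q = 0.14 − (0.0592/2)(-1.240) = 0.177 V.

0.18 V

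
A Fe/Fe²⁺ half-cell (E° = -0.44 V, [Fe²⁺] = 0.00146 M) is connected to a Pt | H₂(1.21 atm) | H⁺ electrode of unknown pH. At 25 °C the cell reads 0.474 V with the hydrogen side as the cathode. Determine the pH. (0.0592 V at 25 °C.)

E°_cell = 0.44 V and n = 2.
log Q = n(E° − E)/0.0592 = 2×(0.44 − 0.474)/0.0592 = -1.149.
With Q = [Fe²⁺]·P(H₂) / [H⁺]^2, solving for [H⁺] gives log[H⁺] = -0.802, so pH = 0.80.

pH = 0.80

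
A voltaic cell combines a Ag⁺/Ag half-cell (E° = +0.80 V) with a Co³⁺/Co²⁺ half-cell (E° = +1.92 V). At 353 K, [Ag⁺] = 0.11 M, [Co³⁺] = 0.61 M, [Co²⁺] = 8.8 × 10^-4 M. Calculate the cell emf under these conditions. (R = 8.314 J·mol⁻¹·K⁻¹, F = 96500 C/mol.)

1.39 V

The Co³⁺/Co²⁺ couple has the higher reduction potential and acts as the cathode, so E°_cell = +1.92 − (+0.80) = 1.12 V.
Balancing electrons gives n = 1; the reaction quotient is Q = [Ag⁺]·[Co²⁺]/[Co³⁺] = 1.59 × 10^-4.
E = E° − (RT/nF) ln Q = 1.12 − (8.314×353)/(1×96500) × (-8.749) = 1.120 + 0.266 = 1.386 V.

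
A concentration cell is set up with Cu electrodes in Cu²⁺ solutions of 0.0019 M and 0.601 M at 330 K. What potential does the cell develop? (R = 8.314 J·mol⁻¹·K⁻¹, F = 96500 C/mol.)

0.082 V

Both half-cells are Cu²⁺/Cu, so E°_cell = 0. The concentrated side is the cathode; the cell reaction moves Cu²⁺ from high to low concentration with n = 2.
Q = [Cu²⁺]_dilute/[Cu²⁺]_conc = 0.0019/0.601 = 0.00316.
E = 0 − (RT/nF) ln Q = −((8.314×330)/(2×96500))(-5.757) = 0.0818 V.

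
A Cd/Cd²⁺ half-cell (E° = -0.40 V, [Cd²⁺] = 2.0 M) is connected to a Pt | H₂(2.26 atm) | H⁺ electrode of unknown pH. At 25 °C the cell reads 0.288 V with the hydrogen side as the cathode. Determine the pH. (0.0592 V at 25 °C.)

pH = 1.56

E°_cell = 0.40 V and n = 2.
log Q = n(E° − E)/0.0592 = 2×(0.40 − 0.288)/0.0592 = 3.784.
With Q = [Cd²⁺]·P(H₂) / [H⁺]^2, solving for [H⁺] gives log[H⁺] = -1.564, so pH = 1.56.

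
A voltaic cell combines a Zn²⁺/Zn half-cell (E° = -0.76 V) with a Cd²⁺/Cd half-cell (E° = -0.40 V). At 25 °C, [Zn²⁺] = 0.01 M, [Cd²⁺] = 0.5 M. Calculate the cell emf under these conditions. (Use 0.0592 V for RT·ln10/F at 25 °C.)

The Cd²⁺/Cd couple has the higher reduction potential and acts as the cathode, so E°_cell = -0.40 − (-0.76) = 0.36 V.
Balancing electrons gives n = 2; the reaction quotient is Q = [Zn²⁺]/[Cd²⁺] = 0.0200.
At 25 °C, E = E° − (0.0592/n) log Q = 0.36 − (0.0592/2)(-1.699) = 0.360 + 0.050 = 0.410 V.

0.410 V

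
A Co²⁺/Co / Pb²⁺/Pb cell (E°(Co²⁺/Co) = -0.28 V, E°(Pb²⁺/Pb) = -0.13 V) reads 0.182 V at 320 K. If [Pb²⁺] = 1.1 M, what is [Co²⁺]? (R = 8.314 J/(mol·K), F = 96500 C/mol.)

From the Nernst equation, ln Q = nF(E° − E)/RT = 2×96500×(0.15 − 0.182)/(8.314×320) = -2.321, so Q = 0.0981.
With Q = [Co²⁺]/[Pb²⁺] and the known concentrations, [Co²⁺] in the numerator gives [Co²⁺] = 0.11 M.

0.11 M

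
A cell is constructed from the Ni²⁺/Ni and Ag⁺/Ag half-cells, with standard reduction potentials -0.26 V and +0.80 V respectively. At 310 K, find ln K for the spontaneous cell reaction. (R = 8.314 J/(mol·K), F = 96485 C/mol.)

E°_cell = +0.80 − (-0.26) = 1.06 V, with n = 2 electrons transferred.
At equilibrium E = 0, so the Nernst equation gives ln K = nFE°/RT = (2)(96485)(1.06)/((8.314)(310)) = 79.36.

ln K = 79.4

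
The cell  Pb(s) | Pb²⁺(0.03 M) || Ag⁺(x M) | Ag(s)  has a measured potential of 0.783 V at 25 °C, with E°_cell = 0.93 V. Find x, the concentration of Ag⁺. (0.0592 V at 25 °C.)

From the Nernst equation, log Q = n(E° − E)/0.0592 = 2(0.93 − 0.783)/0.0592 = 4.966, so Q = 9.25 × 10^4.
With Q = [Pb²⁺]/[Ag⁺]^2 and the known concentrations, [Ag⁺]^2 in the denominator gives [Ag⁺] = 5.7 × 10^-4 M.

5.7 × 10^-4 M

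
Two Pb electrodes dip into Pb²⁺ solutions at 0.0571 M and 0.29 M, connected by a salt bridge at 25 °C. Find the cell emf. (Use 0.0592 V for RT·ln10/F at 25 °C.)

Both half-cells are Pb²⁺/Pb, so E°_cell = 0. The concentrated side is the cathode; the cell reaction moves Pb²⁺ from high to low concentration with n = 2.
Q = [Pb²⁺]_dilute/[Pb²⁺]_conc = 0.0571/0.29 = 0.197.
E = 0 − (0.0592/2) log Q = −(0.0592/2)(-0.706) = 0.0209 V.

0.021 V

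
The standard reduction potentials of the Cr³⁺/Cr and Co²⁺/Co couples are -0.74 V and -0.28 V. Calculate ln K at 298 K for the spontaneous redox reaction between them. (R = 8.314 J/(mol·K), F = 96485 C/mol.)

E°_cell = -0.28 − (-0.74) = 0.46 V, with n = 6 electrons transferred.
At equilibrium E = 0, so the Nernst equation gives ln K = nFE°/RT = (6)(96485)(0.46)/((8.314)(298)) = 107.48.

ln K = 107.5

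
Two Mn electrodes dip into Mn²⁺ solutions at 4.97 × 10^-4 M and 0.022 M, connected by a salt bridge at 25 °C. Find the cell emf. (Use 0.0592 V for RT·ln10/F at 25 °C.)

0.049 V

Both half-cells are Mn²⁺/Mn, so E°_cell = 0. The concentrated side is the cathode; the cell reaction moves Mn²⁺ from high to low concentration with n = 2.
Q = [Mn²⁺]_dilute/[Mn²⁺]_conc = 4.97 × 10^-4/0.022 = 0.0226.
E = 0 − (0.0592/2) log Q = −(0.0592/2)(-1.646) = 0.0487 V.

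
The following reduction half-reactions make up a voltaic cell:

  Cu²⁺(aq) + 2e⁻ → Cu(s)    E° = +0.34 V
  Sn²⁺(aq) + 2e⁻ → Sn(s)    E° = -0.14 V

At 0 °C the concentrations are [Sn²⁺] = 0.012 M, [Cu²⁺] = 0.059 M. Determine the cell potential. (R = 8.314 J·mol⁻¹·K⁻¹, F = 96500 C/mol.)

0.499 V

The Cu²⁺/Cu couple has the higher reduction potential and acts as the cathode, so E°_cell = +0.34 − (-0.14) = 0.48 V.
Balancing electrons gives n = 2; the reaction quotient is Q = [Sn²⁺]/[Cu²⁺] = 0.203.
E = E° − (RT/nF) ln Q = 0.48 − (8.314×273)/(2×96500) × (-1.593) = 0.480 + 0.019 = 0.499 V.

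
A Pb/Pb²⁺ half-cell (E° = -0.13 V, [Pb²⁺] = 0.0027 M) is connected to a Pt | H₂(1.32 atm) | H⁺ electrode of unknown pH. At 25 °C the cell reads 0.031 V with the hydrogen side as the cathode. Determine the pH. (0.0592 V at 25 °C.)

E°_cell = 0.13 V and n = 2.
log Q = n(E° − E)/0.0592 = 2×(0.13 − 0.031)/0.0592 = 3.345.
With Q = [Pb²⁺]·P(H₂) / [H⁺]^2, solving for [H⁺] gives log[H⁺] = -2.896, so pH = 2.90.

pH = 2.90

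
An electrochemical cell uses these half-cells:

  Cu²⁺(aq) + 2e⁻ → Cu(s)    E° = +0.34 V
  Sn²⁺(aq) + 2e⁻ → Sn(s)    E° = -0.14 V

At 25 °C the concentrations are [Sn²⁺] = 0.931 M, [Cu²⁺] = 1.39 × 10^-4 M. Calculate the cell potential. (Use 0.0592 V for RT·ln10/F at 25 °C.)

The Cu²⁺/Cu couple has the higher reduction potential and acts as the cathode, so E°_cell = +0.34 − (-0.14) = 0.48 V.
Balancing electrons gives n = 2; the reaction quotient is Q = [Sn²⁺]/[Cu²⁺] = 6700.
At 25 °C, E = E° − (0.0592/n) log Q = 0.48 − (0.0592/2)(3.826) = 0.480 − 0.113 = 0.367 V.

0.367 V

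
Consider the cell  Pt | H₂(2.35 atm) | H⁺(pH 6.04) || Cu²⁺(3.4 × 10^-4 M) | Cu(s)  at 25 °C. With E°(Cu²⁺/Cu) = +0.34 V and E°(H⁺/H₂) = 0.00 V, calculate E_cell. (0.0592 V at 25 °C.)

0.61 V

The Cu²⁺/Cu couple is the cathode, so E°_cell = 0.34 V; n = 2.
[H⁺] = 10^(−6.04) = 9.1 × 10^-7 M, and Q = [H⁺]^2 / ([Cu²⁺]·P(H₂)) = 1.04 × 10^-9.
E = E° − (0.0592/2) log Q = 0.34 − (0.0592/2)(-8.983) = 0.606 V.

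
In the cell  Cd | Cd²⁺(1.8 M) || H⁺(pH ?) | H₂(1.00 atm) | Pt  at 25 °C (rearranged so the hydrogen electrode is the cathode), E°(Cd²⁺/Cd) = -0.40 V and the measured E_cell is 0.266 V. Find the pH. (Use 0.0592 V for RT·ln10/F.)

pH = 2.14

E°_cell = 0.40 V and n = 2.
log Q = n(E° − E)/0.0592 = 2×(0.40 − 0.266)/0.0592 = 4.527.
With Q = [Cd²⁺]·P(H₂) / [H⁺]^2, solving for [H⁺] gives log[H⁺] = -2.136, so pH = 2.14.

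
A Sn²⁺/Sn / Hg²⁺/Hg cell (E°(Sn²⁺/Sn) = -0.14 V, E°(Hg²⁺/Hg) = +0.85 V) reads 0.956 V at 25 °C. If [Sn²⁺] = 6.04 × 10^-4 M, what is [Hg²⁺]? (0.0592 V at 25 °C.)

4.3 × 10^-5 M

From the Nernst equation, log Q = n(E° − E)/0.0592 = 2(0.99 − 0.956)/0.0592 = 1.149, so Q = 14.1.
With Q = [Sn²⁺]/[Hg²⁺] and the known concentrations, [Hg²⁺] in the denominator gives [Hg²⁺] = 4.3 × 10^-5 M.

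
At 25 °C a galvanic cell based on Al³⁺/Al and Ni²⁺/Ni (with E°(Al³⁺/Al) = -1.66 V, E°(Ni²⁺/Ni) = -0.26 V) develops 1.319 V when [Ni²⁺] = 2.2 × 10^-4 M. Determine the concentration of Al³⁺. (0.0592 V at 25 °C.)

0.042 M

From the Nernst equation, log Q = n(E° − E)/0.0592 = 6(1.40 − 1.319)/0.0592 = 8.209, so Q = 1.62 × 10^8.
With Q = [Al³⁺]^2/[Ni²⁺]^3 and the known concentrations, [Al³⁺]^2 in the numerator gives [Al³⁺] = 0.042 M.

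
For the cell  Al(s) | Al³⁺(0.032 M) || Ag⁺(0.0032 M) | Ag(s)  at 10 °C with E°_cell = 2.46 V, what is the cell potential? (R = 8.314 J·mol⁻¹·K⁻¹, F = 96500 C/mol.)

Balancing electrons gives n = 3; the reaction quotient is Q = [Al³⁺]/[Ag⁺]^3 = 9.77 × 10^5.
E = E° − (RT/nF) ln Q = 2.46 − (8.314×283)/(3×96500) × (13.792) = 2.460 − 0.112 = 2.348 V.

2.35 V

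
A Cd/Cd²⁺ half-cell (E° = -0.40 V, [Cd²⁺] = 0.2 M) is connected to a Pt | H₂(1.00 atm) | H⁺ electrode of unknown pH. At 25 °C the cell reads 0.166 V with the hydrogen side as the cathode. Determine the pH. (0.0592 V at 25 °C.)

E°_cell = 0.40 V and n = 2.
log Q = n(E° − E)/0.0592 = 2×(0.40 − 0.166)/0.0592 = 7.905.
With Q = [Cd²⁺]·P(H₂) / [H⁺]^2, solving for [H⁺] gives log[H⁺] = -4.302, so pH = 4.30.

pH = 4.30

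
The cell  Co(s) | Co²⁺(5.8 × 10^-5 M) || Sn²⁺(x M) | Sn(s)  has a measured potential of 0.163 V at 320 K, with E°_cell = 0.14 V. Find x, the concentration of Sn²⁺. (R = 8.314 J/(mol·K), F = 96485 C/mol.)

From the Nernst equation, ln Q = nF(E° − E)/RT = 2×96485×(0.14 − 0.163)/(8.314×320) = -1.668, so Q = 0.189.
With Q = [Co²⁺]/[Sn²⁺] and the known concentrations, [Sn²⁺] in the denominator gives [Sn²⁺] = 3.1 × 10^-4 M.

3.1 × 10^-4 M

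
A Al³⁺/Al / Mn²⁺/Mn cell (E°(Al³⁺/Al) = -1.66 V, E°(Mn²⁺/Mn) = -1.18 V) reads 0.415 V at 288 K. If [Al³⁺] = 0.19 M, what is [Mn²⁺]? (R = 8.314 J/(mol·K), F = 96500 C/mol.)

From the Nernst equation, ln Q = nF(E° − E)/RT = 6×96500×(0.48 − 0.415)/(8.314×288) = 15.718, so Q = 6.7 × 10^6.
With Q = [Al³⁺]^2/[Mn²⁺]^3 and the known concentrations, [Mn²⁺]^3 in the denominator gives [Mn²⁺] = 0.0018 M.

0.0018 M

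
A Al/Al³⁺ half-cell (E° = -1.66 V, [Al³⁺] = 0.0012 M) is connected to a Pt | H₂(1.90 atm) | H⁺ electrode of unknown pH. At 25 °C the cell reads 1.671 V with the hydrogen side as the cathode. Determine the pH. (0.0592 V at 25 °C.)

E°_cell = 1.66 V and n = 6.
log Q = n(E° − E)/0.0592 = 6×(1.66 − 1.671)/0.0592 = -1.115.
With Q = [Al³⁺]^2·P(H₂)^3 / [H⁺]^6, solving for [H⁺] gives log[H⁺] = -0.648, so pH = 0.65.

pH = 0.65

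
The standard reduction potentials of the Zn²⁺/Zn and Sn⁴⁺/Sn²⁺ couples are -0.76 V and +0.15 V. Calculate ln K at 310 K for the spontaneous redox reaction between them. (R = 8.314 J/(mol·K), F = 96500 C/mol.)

ln K = 68.1

E°_cell = +0.15 − (-0.76) = 0.91 V, with n = 2 electrons transferred.
At equilibrium E = 0, so the Nernst equation gives ln K = nFE°/RT = (2)(96500)(0.91)/((8.314)(310)) = 68.14.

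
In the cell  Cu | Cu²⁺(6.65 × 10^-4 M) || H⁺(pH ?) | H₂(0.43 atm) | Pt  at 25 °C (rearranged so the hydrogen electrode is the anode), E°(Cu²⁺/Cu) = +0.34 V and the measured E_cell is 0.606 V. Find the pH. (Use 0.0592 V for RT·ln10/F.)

E°_cell = 0.34 V and n = 2.
log Q = n(E° − E)/0.0592 = 2×(0.34 − 0.606)/0.0592 = -8.986.
With Q = [H⁺]^2 / ([Cu²⁺]·P(H₂)), solving for [H⁺] gives log[H⁺] = -6.265, so pH = 6.27.

pH = 6.27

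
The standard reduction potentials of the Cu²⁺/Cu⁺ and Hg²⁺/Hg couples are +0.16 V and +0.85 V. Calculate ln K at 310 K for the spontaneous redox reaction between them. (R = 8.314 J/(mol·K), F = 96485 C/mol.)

ln K = 51.7

E°_cell = +0.85 − (+0.16) = 0.69 V, with n = 2 electrons transferred.
At equilibrium E = 0, so the Nernst equation gives ln K = nFE°/RT = (2)(96485)(0.69)/((8.314)(310)) = 51.66.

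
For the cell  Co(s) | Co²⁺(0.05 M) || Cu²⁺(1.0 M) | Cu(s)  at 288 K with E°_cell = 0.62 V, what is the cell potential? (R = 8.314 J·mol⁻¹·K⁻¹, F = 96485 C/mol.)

Balancing electrons gives n = 2; the reaction quotient is Q = [Co²⁺]/[Cu²⁺] = 0.0500.
E = E° − (RT/nF) ln Q = 0.62 − (8.314×288)/(2×96485) × (-2.996) = 0.620 + 0.037 = 0.657 V.

0.657 V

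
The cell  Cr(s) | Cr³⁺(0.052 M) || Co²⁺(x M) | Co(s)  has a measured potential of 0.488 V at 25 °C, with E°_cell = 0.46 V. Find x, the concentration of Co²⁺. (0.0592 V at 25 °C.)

1.2 M

From the Nernst equation, log Q = n(E° − E)/0.0592 = 6(0.46 − 0.488)/0.0592 = -2.838, so Q = 0.00145.
With Q = [Cr³⁺]^2/[Co²⁺]^3 and the known concentrations, [Co²⁺]^3 in the denominator gives [Co²⁺] = 1.2 M.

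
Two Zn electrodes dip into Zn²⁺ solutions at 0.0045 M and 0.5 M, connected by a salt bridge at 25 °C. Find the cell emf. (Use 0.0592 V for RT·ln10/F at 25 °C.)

0.061 V

Both half-cells are Zn²⁺/Zn, so E°_cell = 0. The concentrated side is the cathode; the cell reaction moves Zn²⁺ from high to low concentration with n = 2.
Q = [Zn²⁺]_dilute/[Zn²⁺]_conc = 0.0045/0.5 = 0.00900.
E = 0 − (0.0592/2) log Q = −(0.0592/2)(-2.046) = 0.0606 V.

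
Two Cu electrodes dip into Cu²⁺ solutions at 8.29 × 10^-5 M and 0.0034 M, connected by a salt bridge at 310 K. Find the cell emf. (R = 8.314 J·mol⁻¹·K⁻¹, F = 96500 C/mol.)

0.050 V

Both half-cells are Cu²⁺/Cu, so E°_cell = 0. The concentrated side is the cathode; the cell reaction moves Cu²⁺ from high to low concentration with n = 2.
Q = [Cu²⁺]_dilute/[Cu²⁺]_conc = 8.29 × 10^-5/0.0034 = 0.0244.
E = 0 − (RT/nF) ln Q = −((8.314×310)/(2×96500))(-3.714) = 0.0496 V.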